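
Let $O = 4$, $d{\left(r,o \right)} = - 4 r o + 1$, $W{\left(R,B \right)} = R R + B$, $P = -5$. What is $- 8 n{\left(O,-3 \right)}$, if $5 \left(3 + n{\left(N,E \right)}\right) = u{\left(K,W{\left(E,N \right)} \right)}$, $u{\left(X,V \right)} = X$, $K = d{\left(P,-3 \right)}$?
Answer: $\frac{592}{5} \approx 118.4$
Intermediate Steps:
$W{\left(R,B \right)} = B + R^{2}$ ($W{\left(R,B \right)} = R^{2} + B = B + R^{2}$)
$d{\left(r,o \right)} = 1 - 4 o r$ ($d{\left(r,o \right)} = - 4 o r + 1 = 1 - 4 o r$)
$K = -59$ ($K = 1 - \left(-12\right) \left(-5\right) = 1 - 60 = -59$)
$n{\left(N,E \right)} = - \frac{74}{5}$ ($n{\left(N,E \right)} = -3 + \frac{1}{5} \left(-59\right) = -3 - \frac{59}{5} = - \frac{74}{5}$)
$- 8 n{\left(O,-3 \right)} = \left(-8\right) \left(- \frac{74}{5}\right) = \frac{592}{5}$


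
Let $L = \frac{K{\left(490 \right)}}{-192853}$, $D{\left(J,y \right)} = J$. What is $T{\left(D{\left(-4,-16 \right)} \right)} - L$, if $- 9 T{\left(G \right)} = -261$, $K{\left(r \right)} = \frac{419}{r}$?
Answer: $\frac{2740441549}{94497970} \approx 29.0$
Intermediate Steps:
$L = - \frac{419}{94497970}$ ($L = \frac{419 \cdot \frac{1}{490}}{-192853} = 419 \cdot \frac{1}{490} \left(- \frac{1}{192853}\right) = \frac{419}{490} \left(- \frac{1}{192853}\right) = - \frac{419}{94497970} \approx -4.434 \cdot 10^{-6}$)
$T{\left(G \right)} = 29$ ($T{\left(G \right)} = \left(- \frac{1}{9}\right) \left(-261\right) = 29$)
$T{\left(D{\left(-4,-16 \right)} \right)} - L = 29 - - \frac{419}{94497970} = 29 + \frac{419}{94497970} = \frac{2740441549}{94497970}$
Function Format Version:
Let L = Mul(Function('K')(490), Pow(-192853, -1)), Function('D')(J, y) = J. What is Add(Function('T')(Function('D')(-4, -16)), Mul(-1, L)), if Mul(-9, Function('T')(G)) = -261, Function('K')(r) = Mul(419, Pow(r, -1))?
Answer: Rational(2740441549, 94497970) ≈ 29.000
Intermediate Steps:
L = Rational(-419, 94497970) (L = Mul(Mul(419, Pow(490, -1)), Pow(-192853, -1)) = Mul(Mul(419, Rational(1, 490)), Rational(-1, 192853)) = Mul(Rational(419, 490), Rational(-1, 192853)) = Rational(-419, 94497970) ≈ -4.4340e-6)
Function('T')(G) = 29 (Function('T')(G) = Mul(Rational(-1, 9), -261) = 29)
Add(Function('T')(Function('D')(-4, -16)), Mul(-1, L)) = Add(29, Mul(-1, Rational(-419, 94497970))) = Add(29, Rational(419, 94497970)) = Rational(2740441549, 94497970)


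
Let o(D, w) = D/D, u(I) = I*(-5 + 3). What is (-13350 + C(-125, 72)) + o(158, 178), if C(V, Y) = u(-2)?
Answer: -13345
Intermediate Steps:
u(I) = -2*I (u(I) = I*(-2) = -2*I)
C(V, Y) = 4 (C(V, Y) = -2*(-2) = 4)
o(D, w) = 1
(-13350 + C(-125, 72)) + o(158, 178) = (-13350 + 4) + 1 = -13346 + 1 = -13345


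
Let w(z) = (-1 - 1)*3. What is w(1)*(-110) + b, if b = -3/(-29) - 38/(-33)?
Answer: 632821/957 ≈ 661.25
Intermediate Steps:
w(z) = -6 (w(z) = -2*3 = -6)
b = 1201/957 (b = -3*(-1/29) - 38*(-1/33) = 3/29 + 38/33 = 1201/957 ≈ 1.2550)
w(1)*(-110) + b = -6*(-110) + 1201/957 = 660 + 1201/957 = 632821/957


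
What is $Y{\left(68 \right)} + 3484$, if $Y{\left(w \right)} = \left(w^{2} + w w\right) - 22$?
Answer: $12710$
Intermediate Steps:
$Y{\left(w \right)} = -22 + 2 w^{2}$ ($Y{\left(w \right)} = \left(w^{2} + w^{2}\right) - 22 = 2 w^{2} - 22 = -22 + 2 w^{2}$)
$Y{\left(68 \right)} + 3484 = \left(-22 + 2 \cdot 68^{2}\right) + 3484 = \left(-22 + 2 \cdot 4624\right) + 3484 = \left(-22 + 9248\right) + 3484 = 9226 + 3484 = 12710$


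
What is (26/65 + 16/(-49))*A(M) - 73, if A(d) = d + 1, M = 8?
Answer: -17723/245 ≈ -72.339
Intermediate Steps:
A(d) = 1 + d
(26/65 + 16/(-49))*A(M) - 73 = (26/65 + 16/(-49))*(1 + 8) - 73 = (26*(1/65) + 16*(-1/49))*9 - 73 = (⅖ - 16/49)*9 - 73 = (18/245)*9 - 73 = 162/245 - 73 = -17723/245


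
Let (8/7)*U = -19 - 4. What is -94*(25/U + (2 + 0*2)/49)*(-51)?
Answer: -6491076/1127 ≈ -5759.6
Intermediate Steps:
U = -161/8 (U = 7*(-19 - 4)/8 = (7/8)*(-23) = -161/8 ≈ -20.125)
-94*(25/U + (2 + 0*2)/49)*(-51) = -94*(25/(-161/8) + (2 + 0*2)/49)*(-51) = -94*(25*(-8/161) + (2 + 0)*(1/49))*(-51) = -94*(-200/161 + 2*(1/49))*(-51) = -94*(-200/161 + 2/49)*(-51) = -94*(-1354/1127)*(-51) = (127276/1127)*(-51) = -6491076/1127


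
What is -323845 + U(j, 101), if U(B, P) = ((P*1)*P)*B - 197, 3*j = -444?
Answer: -1833790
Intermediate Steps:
j = -148 (j = (⅓)*(-444) = -148)
U(B, P) = -197 + B*P² (U(B, P) = (P*P)*B - 197 = P²*B - 197 = B*P² - 197 = -197 + B*P²)
-323845 + U(j, 101) = -323845 + (-197 - 148*101²) = -323845 + (-197 - 148*10201) = -323845 + (-197 - 1509748) = -323845 - 1509945 = -1833790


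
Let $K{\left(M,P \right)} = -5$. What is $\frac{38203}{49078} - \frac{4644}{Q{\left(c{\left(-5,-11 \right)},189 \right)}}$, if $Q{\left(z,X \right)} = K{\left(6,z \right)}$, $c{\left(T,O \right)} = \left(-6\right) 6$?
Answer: $\frac{228109247}{245390} \approx 929.58$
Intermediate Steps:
$c{\left(T,O \right)} = -36$
$Q{\left(z,X \right)} = -5$
$\frac{38203}{49078} - \frac{4644}{Q{\left(c{\left(-5,-11 \right)},189 \right)}} = \frac{38203}{49078} - \frac{4644}{-5} = 38203 \cdot \frac{1}{49078} - - \frac{4644}{5} = \frac{38203}{49078} + \frac{4644}{5} = \frac{228109247}{245390}$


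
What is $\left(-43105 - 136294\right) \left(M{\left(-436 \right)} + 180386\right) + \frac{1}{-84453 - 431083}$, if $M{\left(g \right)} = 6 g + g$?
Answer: $- \frac{16401026325644577}{515536} \approx -3.1814 \cdot 10^{10}$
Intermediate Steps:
$M{\left(g \right)} = 7 g$
$\left(-43105 - 136294\right) \left(M{\left(-436 \right)} + 180386\right) + \frac{1}{-84453 - 431083} = \left(-43105 - 136294\right) \left(7 \left(-436\right) + 180386\right) + \frac{1}{-84453 - 431083} = - 179399 \left(-3052 + 180386\right) + \frac{1}{-515536} = \left(-179399\right) 177334 - \frac{1}{515536} = -31813542266 - \frac{1}{515536} = - \frac{16401026325644577}{515536}$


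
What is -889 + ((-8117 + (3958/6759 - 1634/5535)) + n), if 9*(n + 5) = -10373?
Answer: -42246508244/4156785 ≈ -10163.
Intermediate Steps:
n = -10418/9 (n = -5 + (⅑)*(-10373) = -5 - 10373/9 = -10418/9 ≈ -1157.6)
-889 + ((-8117 + (3958/6759 - 1634/5535)) + n) = -889 + ((-8117 + (3958/6759 - 1634/5535)) - 10418/9) = -889 + ((-8117 + 1207036/4156785) - 10418/9) = -889 + (-33739416809/4156785 - 10418/9) = -889 - 38551126379/4156785 = -42246508244/4156785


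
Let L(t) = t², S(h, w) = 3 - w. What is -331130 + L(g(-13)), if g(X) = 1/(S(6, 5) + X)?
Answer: -74504249/225 ≈ -3.3113e+5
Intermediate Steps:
g(X) = 1/(-2 + X) (g(X) = 1/((3 - 1*5) + X) = 1/((3 - 5) + X) = 1/(-2 + X))
-331130 + L(g(-13)) = -331130 + (1/(-2 - 13))² = -331130 + (1/(-15))² = -331130 + (-1/15)² = -331130 + 1/225 = -74504249/225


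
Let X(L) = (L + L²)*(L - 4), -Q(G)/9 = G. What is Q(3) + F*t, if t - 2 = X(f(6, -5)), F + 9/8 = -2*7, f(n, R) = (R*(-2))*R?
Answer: 8003921/4 ≈ 2.0010e+6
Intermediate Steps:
Q(G) = -9*G
f(n, R) = -2*R² (f(n, R) = (-2*R)*R = -2*R²)
X(L) = (-4 + L)*(L + L²) (X(L) = (L + L²)*(-4 + L) = (-4 + L)*(L + L²))
F = -121/8 (F = -9/8 - 2*7 = -9/8 - 14 = -121/8 ≈ -15.125)
t = -132298 (t = 2 + (-2*(-5)²)*(-4 + (-2*(-5)²)² - (-6)*(-5)²) = 2 + (-2*25)*(-4 + (-2*25)² - (-6)*25) = 2 - 50*(-4 + (-50)² - 3*(-50)) = 2 - 50*(-4 + 2500 + 150) = 2 - 50*2646 = 2 - 132300 = -132298)
Q(3) + F*t = -9*3 - 121/8*(-132298) = -27 + 8004029/4 = 8003921/4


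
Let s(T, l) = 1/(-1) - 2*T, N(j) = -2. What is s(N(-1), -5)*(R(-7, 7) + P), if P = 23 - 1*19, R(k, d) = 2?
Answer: 18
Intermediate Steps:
P = 4 (P = 23 - 19 = 4)
s(T, l) = -1 - 2*T
s(N(-1), -5)*(R(-7, 7) + P) = (-1 - 2*(-2))*(2 + 4) = (-1 + 4)*6 = 3*6 = 18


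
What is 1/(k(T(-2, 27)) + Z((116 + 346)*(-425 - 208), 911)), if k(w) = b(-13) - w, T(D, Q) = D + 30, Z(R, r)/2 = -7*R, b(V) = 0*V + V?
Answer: 1/4094203 ≈ 2.4425e-7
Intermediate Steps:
b(V) = V (b(V) = 0 + V = V)
Z(R, r) = -14*R (Z(R, r) = 2*(-7*R) = -14*R)
T(D, Q) = 30 + D
k(w) = -13 - w
1/(k(T(-2, 27)) + Z((116 + 346)*(-425 - 208), 911)) = 1/((-13 - (30 - 2)) - 14*(116 + 346)*(-425 - 208)) = 1/((-13 - 1*28) - 6468*(-633)) = 1/((-13 - 28) - 14*(-292446)) = 1/(-41 + 4094244) = 1/4094203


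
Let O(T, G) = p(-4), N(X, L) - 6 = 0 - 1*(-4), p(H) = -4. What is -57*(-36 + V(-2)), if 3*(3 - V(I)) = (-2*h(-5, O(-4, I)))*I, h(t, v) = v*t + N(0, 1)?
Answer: 4161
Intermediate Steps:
N(X, L) = 10 (N(X, L) = 6 + (0 - 1*(-4)) = 6 + (0 + 4) = 6 + 4 = 10)
O(T, G) = -4
h(t, v) = 10 + t*v (h(t, v) = v*t + 10 = t*v + 10 = 10 + t*v)
V(I) = 3 + 20*I (V(I) = 3 - (-2*(10 - 5*(-4)))*I/3 = 3 - (-2*(10 + 20))*I/3 = 3 - (-2*30)*I/3 = 3 - (-20)*I = 3 + 20*I)
-57*(-36 + V(-2)) = -57*(-36 + (3 + 20*(-2))) = -57*(-36 + (3 - 40)) = -57*(-36 - 37) = -57*(-73) = 4161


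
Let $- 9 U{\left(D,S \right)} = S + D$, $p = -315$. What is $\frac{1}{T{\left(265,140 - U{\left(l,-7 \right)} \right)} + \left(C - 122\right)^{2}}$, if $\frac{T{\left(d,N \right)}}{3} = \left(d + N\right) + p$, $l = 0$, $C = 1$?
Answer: $\frac{3}{44726} \approx 6.7075 \cdot 10^{-5}$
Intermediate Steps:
$U{\left(D,S \right)} = - \frac{D}{9} - \frac{S}{9}$ ($U{\left(D,S \right)} = - \frac{S + D}{9} = - \frac{D + S}{9} = - \frac{D}{9} - \frac{S}{9}$)
$T{\left(d,N \right)} = -945 + 3 N + 3 d$ ($T{\left(d,N \right)} = 3 \left(\left(d + N\right) - 315\right) = 3 \left(\left(N + d\right) - 315\right) = 3 \left(-315 + N + d\right) = -945 + 3 N + 3 d$)
$\frac{1}{T{\left(265,140 - U{\left(l,-7 \right)} \right)} + \left(C - 122\right)^{2}} = \frac{1}{\left(-945 + 3 \left(140 - \left(\left(- \frac{1}{9}\right) 0 - - \frac{7}{9}\right)\right) + 3 \cdot 265\right) + \left(1 - 122\right)^{2}} = \frac{1}{\left(-945 + 3 \left(140 - \left(0 + \frac{7}{9}\right)\right) + 795\right) + \left(-121\right)^{2}} = \frac{1}{\left(-945 + 3 \left(140 - \frac{7}{9}\right) + 795\right) + 14641} = \frac{1}{\left(-945 + 3 \cdot \frac{1253}{9} + 795\right) + 14641} = \frac{1}{\left(-945 + \frac{1253}{3} + 795\right) + 14641} = \frac{1}{\frac{803}{3} + 14641} = \frac{1}{\frac{44726}{3}} = \frac{3}{44726}$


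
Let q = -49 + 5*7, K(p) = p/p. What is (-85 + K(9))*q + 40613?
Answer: 41789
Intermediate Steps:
K(p) = 1
q = -14 (q = -49 + 35 = -14)
(-85 + K(9))*q + 40613 = (-85 + 1)*(-14) + 40613 = -84*(-14) + 40613 = 1176 + 40613 = 41789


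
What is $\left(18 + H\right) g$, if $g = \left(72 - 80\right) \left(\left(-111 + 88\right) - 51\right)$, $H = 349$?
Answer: $217264$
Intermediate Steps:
$g = 592$ ($g = - 8 \left(-23 - 51\right) = \left(-8\right) \left(-74\right) = 592$)
$\left(18 + H\right) g = \left(18 + 349\right) 592 = 367 \cdot 592 = 217264$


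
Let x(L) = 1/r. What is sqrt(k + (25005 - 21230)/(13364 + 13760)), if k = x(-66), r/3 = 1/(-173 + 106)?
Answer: I*sqrt(36739112169)/40686 ≈ 4.7111*I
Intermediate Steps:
r = -3/67 (r = 3/(-173 + 106) = 3/(-67) = 3*(-1/67) = -3/67 ≈ -0.044776)
x(L) = -67/3 (x(L) = 1/(-3/67) = -67/3)
k = -67/3 ≈ -22.333
sqrt(k + (25005 - 21230)/(13364 + 13760)) = sqrt(-67/3 + (25005 - 21230)/(13364 + 13760)) = sqrt(-67/3 + 3775/27124) = sqrt(-1805983/81372) = I*sqrt(36739112169)/40686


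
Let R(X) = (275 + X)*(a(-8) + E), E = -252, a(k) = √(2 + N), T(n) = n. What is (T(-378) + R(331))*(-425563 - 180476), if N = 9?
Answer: 92778510510 - 367259634*√11 ≈ 9.1560e+10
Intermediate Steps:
a(k) = √11 (a(k) = √(2 + 9) = √11)
R(X) = (-252 + √11)*(275 + X) (R(X) = (275 + X)*(√11 - 252) = (275 + X)*(-252 + √11) = (-252 + √11)*(275 + X))
(T(-378) + R(331))*(-425563 - 180476) = (-378 + (-69300 - 252*331 + 275*√11 + 331*√11))*(-425563 - 180476) = (-378 + (-69300 - 83412 + 275*√11 + 331*√11))*(-606039) = (-378 + (-152712 + 606*√11))*(-606039) = (-153090 + 606*√11)*(-606039) = 92778510510 - 367259634*√11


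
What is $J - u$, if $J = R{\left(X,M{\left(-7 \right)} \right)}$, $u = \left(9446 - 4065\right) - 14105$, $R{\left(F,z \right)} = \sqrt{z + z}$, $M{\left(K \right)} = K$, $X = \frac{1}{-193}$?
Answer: $8724 + i \sqrt{14} \approx 8724.0 + 3.7417 i$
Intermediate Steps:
$X = - \frac{1}{193} \approx -0.0051813$
$R{\left(F,z \right)} = \sqrt{2} \sqrt{z}$ ($R{\left(F,z \right)} = \sqrt{2 z} = \sqrt{2} \sqrt{z}$)
$u = -8724$ ($u = 5381 - 14105 = -8724$)
$J = i \sqrt{14}$ ($J = \sqrt{2} \sqrt{-7} = \sqrt{2} i \sqrt{7} = i \sqrt{14} \approx 3.7417 i$)
$J - u = i \sqrt{14} - -8724 = i \sqrt{14} + 8724 = 8724 + i \sqrt{14}$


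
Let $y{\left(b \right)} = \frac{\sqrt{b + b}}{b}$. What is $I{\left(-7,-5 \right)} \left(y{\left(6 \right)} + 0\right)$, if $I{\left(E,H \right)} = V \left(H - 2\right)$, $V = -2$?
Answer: $\frac{14 \sqrt{3}}{3} \approx 8.0829$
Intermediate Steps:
$y{\left(b \right)} = \frac{\sqrt{2}}{\sqrt{b}}$ ($y{\left(b \right)} = \frac{\sqrt{2 b}}{b} = \frac{\sqrt{2} \sqrt{b}}{b} = \frac{\sqrt{2}}{\sqrt{b}}$)
$I{\left(E,H \right)} = 4 - 2 H$ ($I{\left(E,H \right)} = - 2 \left(H - 2\right) = - 2 \left(-2 + H\right) = 4 - 2 H$)
$I{\left(-7,-5 \right)} \left(y{\left(6 \right)} + 0\right) = \left(4 - -10\right) \left(\frac{\sqrt{2}}{\sqrt{6}} + 0\right) = \left(4 + 10\right) \left(\sqrt{2} \frac{\sqrt{6}}{6} + 0\right) = 14 \left(\frac{\sqrt{3}}{3} + 0\right) = 14 \frac{\sqrt{3}}{3} = \frac{14 \sqrt{3}}{3}$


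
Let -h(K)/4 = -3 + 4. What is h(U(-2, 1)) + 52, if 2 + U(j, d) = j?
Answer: 48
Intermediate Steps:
U(j, d) = -2 + j
h(K) = -4 (h(K) = -4*(-3 + 4) = -4*1 = -4)
h(U(-2, 1)) + 52 = -4 + 52 = 48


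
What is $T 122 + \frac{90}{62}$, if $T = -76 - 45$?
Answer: $- \frac{457577}{31} \approx -14761.0$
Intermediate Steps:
$T = -121$
$T 122 + \frac{90}{62} = \left(-121\right) 122 + \frac{90}{62} = -14762 + 90 \cdot \frac{1}{62} = -14762 + \frac{45}{31} = - \frac{457577}{31}$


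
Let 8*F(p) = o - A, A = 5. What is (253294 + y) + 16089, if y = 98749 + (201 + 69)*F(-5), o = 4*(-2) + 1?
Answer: 367727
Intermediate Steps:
o = -7 (o = -8 + 1 = -7)
F(p) = -3/2 (F(p) = (-7 - 1*5)/8 = (-7 - 5)/8 = (⅛)*(-12) = -3/2)
y = 98344 (y = 98749 + (201 + 69)*(-3/2) = 98749 + 270*(-3/2) = 98749 - 405 = 98344)
(253294 + y) + 16089 = (253294 + 98344) + 16089 = 351638 + 16089 = 367727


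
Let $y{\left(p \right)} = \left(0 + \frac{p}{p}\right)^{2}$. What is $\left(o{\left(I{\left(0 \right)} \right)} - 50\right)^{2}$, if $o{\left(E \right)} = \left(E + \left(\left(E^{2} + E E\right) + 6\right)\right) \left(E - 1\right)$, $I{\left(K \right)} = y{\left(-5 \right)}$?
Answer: $2500$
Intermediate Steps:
$y{\left(p \right)} = 1$ ($y{\left(p \right)} = \left(0 + 1\right)^{2} = 1^{2} = 1$)
$I{\left(K \right)} = 1$
$o{\left(E \right)} = \left(-1 + E\right) \left(6 + E + 2 E^{2}\right)$ ($o{\left(E \right)} = \left(E + \left(\left(E^{2} + E^{2}\right) + 6\right)\right) \left(-1 + E\right) = \left(E + \left(2 E^{2} + 6\right)\right) \left(-1 + E\right) = \left(E + \left(6 + 2 E^{2}\right)\right) \left(-1 + E\right) = \left(6 + E + 2 E^{2}\right) \left(-1 + E\right) = \left(-1 + E\right) \left(6 + E + 2 E^{2}\right)$)
$\left(o{\left(I{\left(0 \right)} \right)} - 50\right)^{2} = \left(\left(-6 - 1^{2} + 2 \cdot 1^{3} + 5 \cdot 1\right) - 50\right)^{2} = \left(\left(-6 - 1 + 2 \cdot 1 + 5\right) - 50\right)^{2} = \left(\left(-6 - 1 + 2 + 5\right) - 50\right)^{2} = \left(0 - 50\right)^{2} = \left(-50\right)^{2} = 2500$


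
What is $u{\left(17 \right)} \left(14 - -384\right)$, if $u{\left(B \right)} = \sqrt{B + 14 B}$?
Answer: $398 \sqrt{255} \approx 6355.5$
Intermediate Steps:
$u{\left(B \right)} = \sqrt{15} \sqrt{B}$ ($u{\left(B \right)} = \sqrt{15 B} = \sqrt{15} \sqrt{B}$)
$u{\left(17 \right)} \left(14 - -384\right) = \sqrt{15} \sqrt{17} \left(14 - -384\right) = \sqrt{255} \left(14 + 384\right) = \sqrt{255} \cdot 398 = 398 \sqrt{255}$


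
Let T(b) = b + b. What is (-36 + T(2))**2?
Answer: 1024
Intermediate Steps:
T(b) = 2*b
(-36 + T(2))**2 = (-36 + 2*2)**2 = (-36 + 4)**2 = (-32)**2 = 1024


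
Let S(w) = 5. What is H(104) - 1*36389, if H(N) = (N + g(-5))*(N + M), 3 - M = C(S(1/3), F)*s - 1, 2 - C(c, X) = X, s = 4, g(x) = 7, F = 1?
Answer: -24845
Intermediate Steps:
C(c, X) = 2 - X
M = 0 (M = 3 - ((2 - 1*1)*4 - 1) = 3 - ((2 - 1)*4 - 1) = 3 - (1*4 - 1) = 3 - (4 - 1) = 3 - 1*3 = 3 - 3 = 0)
H(N) = N*(7 + N) (H(N) = (N + 7)*(N + 0) = (7 + N)*N = N*(7 + N))
H(104) - 1*36389 = 104*(7 + 104) - 1*36389 = 104*111 - 36389 = 11544 - 36389 = -24845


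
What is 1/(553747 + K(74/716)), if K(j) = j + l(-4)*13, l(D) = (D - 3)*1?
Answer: 358/198208885 ≈ 1.8062e-6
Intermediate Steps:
l(D) = -3 + D (l(D) = (-3 + D)*1 = -3 + D)
K(j) = -91 + j (K(j) = j + (-3 - 4)*13 = j - 7*13 = j - 91 = -91 + j)
1/(553747 + K(74/716)) = 1/(553747 + (-91 + 74/716)) = 1/(553747 + (-91 + 74*(1/716))) = 1/(553747 + (-91 + 37/358)) = 1/(553747 - 32541/358) = 1/(198208885/358) = 358/198208885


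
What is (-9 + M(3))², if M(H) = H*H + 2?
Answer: 4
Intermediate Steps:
M(H) = 2 + H² (M(H) = H² + 2 = 2 + H²)
(-9 + M(3))² = (-9 + (2 + 3²))² = (-9 + (2 + 9))² = (-9 + 11)² = 2² = 4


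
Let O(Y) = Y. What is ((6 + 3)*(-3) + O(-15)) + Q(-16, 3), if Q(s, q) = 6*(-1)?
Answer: -48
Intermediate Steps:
Q(s, q) = -6
((6 + 3)*(-3) + O(-15)) + Q(-16, 3) = ((6 + 3)*(-3) - 15) - 6 = (9*(-3) - 15) - 6 = (-27 - 15) - 6 = -42 - 6 = -48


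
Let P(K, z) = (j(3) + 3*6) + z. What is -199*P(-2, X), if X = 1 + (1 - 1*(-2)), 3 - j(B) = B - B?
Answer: -4975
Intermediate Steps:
j(B) = 3 (j(B) = 3 - (B - B) = 3 - 1*0 = 3 + 0 = 3)
X = 4 (X = 1 + (1 + 2) = 1 + 3 = 4)
P(K, z) = 21 + z (P(K, z) = (3 + 3*6) + z = (3 + 18) + z = 21 + z)
-199*P(-2, X) = -199*(21 + 4) = -199*25 = -4975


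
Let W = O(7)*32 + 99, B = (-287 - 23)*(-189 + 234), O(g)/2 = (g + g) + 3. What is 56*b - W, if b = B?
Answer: -782387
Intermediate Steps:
O(g) = 6 + 4*g (O(g) = 2*((g + g) + 3) = 2*(2*g + 3) = 2*(3 + 2*g) = 6 + 4*g)
B = -13950 (B = -310*45 = -13950)
b = -13950
W = 1187 (W = (6 + 4*7)*32 + 99 = (6 + 28)*32 + 99 = 34*32 + 99 = 1088 + 99 = 1187)
56*b - W = 56*(-13950) - 1*1187 = -781200 - 1187 = -782387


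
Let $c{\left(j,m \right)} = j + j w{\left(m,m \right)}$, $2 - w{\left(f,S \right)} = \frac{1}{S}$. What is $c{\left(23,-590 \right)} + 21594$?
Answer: $\frac{12781193}{590} \approx 21663.0$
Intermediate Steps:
$w{\left(f,S \right)} = 2 - \frac{1}{S}$
$c{\left(j,m \right)} = j + j \left(2 - \frac{1}{m}\right)$
$c{\left(23,-590 \right)} + 21594 = \left(3 \cdot 23 - \frac{23}{-590}\right) + 21594 = \left(69 - 23 \left(- \frac{1}{590}\right)\right) + 21594 = \left(69 + \frac{23}{590}\right) + 21594 = \frac{40733}{590} + 21594 = \frac{12781193}{590}$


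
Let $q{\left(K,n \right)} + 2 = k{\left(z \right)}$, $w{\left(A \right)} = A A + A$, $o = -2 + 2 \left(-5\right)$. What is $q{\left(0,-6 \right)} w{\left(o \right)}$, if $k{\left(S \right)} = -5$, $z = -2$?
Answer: $-924$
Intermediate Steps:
$o = -12$ ($o = -2 - 10 = -12$)
$w{\left(A \right)} = A + A^{2}$ ($w{\left(A \right)} = A^{2} + A = A + A^{2}$)
$q{\left(K,n \right)} = -7$ ($q{\left(K,n \right)} = -2 - 5 = -7$)
$q{\left(0,-6 \right)} w{\left(o \right)} = - 7 \left(- 12 \left(1 - 12\right)\right) = - 7 \left(\left(-12\right) \left(-11\right)\right) = \left(-7\right) 132 = -924$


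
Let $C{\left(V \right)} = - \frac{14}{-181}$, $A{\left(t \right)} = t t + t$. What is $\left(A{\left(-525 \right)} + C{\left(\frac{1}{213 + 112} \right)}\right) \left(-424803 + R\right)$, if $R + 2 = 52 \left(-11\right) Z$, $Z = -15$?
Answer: $- \frac{20725138874650}{181} \approx -1.145 \cdot 10^{11}$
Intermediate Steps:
$A{\left(t \right)} = t + t^{2}$ ($A{\left(t \right)} = t^{2} + t = t + t^{2}$)
$R = 8578$ ($R = -2 + 52 \left(-11\right) \left(-15\right) = -2 - -8580 = -2 + 8580 = 8578$)
$C{\left(V \right)} = \frac{14}{181}$ ($C{\left(V \right)} = \left(-14\right) \left(- \frac{1}{181}\right) = \frac{14}{181}$)
$\left(A{\left(-525 \right)} + C{\left(\frac{1}{213 + 112} \right)}\right) \left(-424803 + R\right) = \left(- 525 \left(1 - 525\right) + \frac{14}{181}\right) \left(-424803 + 8578\right) = \left(\left(-525\right) \left(-524\right) + \frac{14}{181}\right) \left(-416225\right) = \left(275100 + \frac{14}{181}\right) \left(-416225\right) = \frac{49793114}{181} \left(-416225\right) = - \frac{20725138874650}{181}$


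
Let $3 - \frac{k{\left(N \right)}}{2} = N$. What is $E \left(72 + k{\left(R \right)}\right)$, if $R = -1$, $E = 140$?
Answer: $11200$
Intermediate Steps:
$k{\left(N \right)} = 6 - 2 N$
$E \left(72 + k{\left(R \right)}\right) = 140 \left(72 + \left(6 - -2\right)\right) = 140 \left(72 + \left(6 + 2\right)\right) = 140 \left(72 + 8\right) = 140 \cdot 80 = 11200$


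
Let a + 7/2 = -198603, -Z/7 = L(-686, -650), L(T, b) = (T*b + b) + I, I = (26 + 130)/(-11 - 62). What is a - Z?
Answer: 426046767/146 ≈ 2.9181e+6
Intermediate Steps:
I = -156/73 (I = 156/(-73) = 156*(-1/73) = -156/73 ≈ -2.1370)
L(T, b) = -156/73 + b + T*b (L(T, b) = (T*b + b) - 156/73 = (b + T*b) - 156/73 = -156/73 + b + T*b)
Z = -227521658/73 (Z = -7*(-156/73 - 650 - 686*(-650)) = -7*(-156/73 - 650 + 445900) = -7*32503094/73 = -227521658/73 ≈ -3.1167e+6)
a = -397213/2 (a = -7/2 - 198603 = -397213/2 ≈ -1.9861e+5)
a - Z = -397213/2 - 1*(-227521658/73) = -397213/2 + 227521658/73 = 426046767/146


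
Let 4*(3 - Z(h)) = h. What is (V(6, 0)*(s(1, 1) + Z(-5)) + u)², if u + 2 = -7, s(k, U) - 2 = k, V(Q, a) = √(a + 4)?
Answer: 121/4 ≈ 30.250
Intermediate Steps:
Z(h) = 3 - h/4
V(Q, a) = √(4 + a)
s(k, U) = 2 + k
u = -9 (u = -2 - 7 = -9)
(V(6, 0)*(s(1, 1) + Z(-5)) + u)² = (√(4 + 0)*((2 + 1) + (3 - ¼*(-5))) - 9)² = (√4*(3 + (3 + 5/4)) - 9)² = (2*(3 + 17/4) - 9)² = (2*(29/4) - 9)² = (29/2 - 9)² = (11/2)² = 121/4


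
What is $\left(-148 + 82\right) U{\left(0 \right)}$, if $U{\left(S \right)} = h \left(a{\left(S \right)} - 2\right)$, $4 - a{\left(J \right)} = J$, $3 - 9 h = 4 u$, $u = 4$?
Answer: $\frac{572}{3} \approx 190.67$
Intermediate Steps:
$h = - \frac{13}{9}$ ($h = \frac{1}{3} - \frac{4 \cdot 4}{9} = \frac{1}{3} - \frac{16}{9} = - \frac{13}{9} \approx -1.4444$)
$a{\left(J \right)} = 4 - J$
$U{\left(S \right)} = - \frac{26}{9} + \frac{13 S}{9}$ ($U{\left(S \right)} = - \frac{13 \left(\left(4 - S\right) - 2\right)}{9} = - \frac{13 \left(2 - S\right)}{9} = - \frac{26}{9} + \frac{13 S}{9}$)
$\left(-148 + 82\right) U{\left(0 \right)} = \left(-148 + 82\right) \left(- \frac{26}{9} + \frac{13}{9} \cdot 0\right) = - 66 \left(- \frac{26}{9} + 0\right) = \left(-66\right) \left(- \frac{26}{9}\right) = \frac{572}{3}$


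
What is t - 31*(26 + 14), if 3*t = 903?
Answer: -939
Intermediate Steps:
t = 301 (t = (⅓)*903 = 301)
t - 31*(26 + 14) = 301 - 31*(26 + 14) = 301 - 31*40 = 301 - 1*1240 = 301 - 1240 = -939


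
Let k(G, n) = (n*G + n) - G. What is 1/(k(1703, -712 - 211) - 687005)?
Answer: -1/2261500 ≈ -4.4218e-7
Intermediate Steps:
k(G, n) = n - G + G*n (k(G, n) = (G*n + n) - G = (n + G*n) - G = n - G + G*n)
1/(k(1703, -712 - 211) - 687005) = 1/(((-712 - 211) - 1*1703 + 1703*(-712 - 211)) - 687005) = 1/((-923 - 1703 + 1703*(-923)) - 687005) = 1/((-923 - 1703 - 1571869) - 687005) = 1/(-1574495 - 687005) = 1/(-2261500) = -1/2261500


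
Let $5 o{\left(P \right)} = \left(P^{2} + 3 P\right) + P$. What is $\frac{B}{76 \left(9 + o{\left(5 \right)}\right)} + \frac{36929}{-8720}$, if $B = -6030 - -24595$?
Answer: $\frac{13920991}{1491120} \approx 9.3359$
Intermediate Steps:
$o{\left(P \right)} = \frac{P^{2}}{5} + \frac{4 P}{5}$ ($o{\left(P \right)} = \frac{\left(P^{2} + 3 P\right) + P}{5} = \frac{P^{2} + 4 P}{5} = \frac{P^{2}}{5} + \frac{4 P}{5}$)
$B = 18565$ ($B = -6030 + 24595 = 18565$)
$\frac{B}{76 \left(9 + o{\left(5 \right)}\right)} + \frac{36929}{-8720} = \frac{18565}{76 \left(9 + \frac{1}{5} \cdot 5 \left(4 + 5\right)\right)} + \frac{36929}{-8720} = \frac{18565}{76 \left(9 + \frac{1}{5} \cdot 5 \cdot 9\right)} + 36929 \left(- \frac{1}{8720}\right) = \frac{18565}{76 \left(9 + 9\right)} - \frac{36929}{8720} = \frac{18565}{76 \cdot 18} - \frac{36929}{8720} = \frac{18565}{1368} - \frac{36929}{8720} = \frac{13920991}{1491120}$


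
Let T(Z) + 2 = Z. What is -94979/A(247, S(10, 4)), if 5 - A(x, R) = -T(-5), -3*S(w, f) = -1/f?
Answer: 94979/2 ≈ 47490.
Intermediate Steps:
T(Z) = -2 + Z
S(w, f) = 1/(3*f) (S(w, f) = -(-1)/(3*f) = 1/(3*f))
A(x, R) = -2 (A(x, R) = 5 - (-1)*(-2 - 5) = 5 - (-1)*(-7) = 5 - 1*7 = 5 - 7 = -2)
-94979/A(247, S(10, 4)) = -94979/(-2) = -94979*(-½) = 94979/2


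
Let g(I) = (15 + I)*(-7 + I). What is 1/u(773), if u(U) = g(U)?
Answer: 1/603608 ≈ 1.6567e-6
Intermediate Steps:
g(I) = (-7 + I)*(15 + I)
u(U) = -105 + U² + 8*U
1/u(773) = 1/(-105 + 773² + 8*773) = 1/(-105 + 597529 + 6184) = 1/603608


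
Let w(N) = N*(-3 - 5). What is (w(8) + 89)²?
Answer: 625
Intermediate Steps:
w(N) = -8*N (w(N) = N*(-8) = -8*N)
(w(8) + 89)² = (-8*8 + 89)² = (-64 + 89)² = 25² = 625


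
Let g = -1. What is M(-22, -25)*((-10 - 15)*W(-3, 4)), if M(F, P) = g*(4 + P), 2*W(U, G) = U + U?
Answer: 1575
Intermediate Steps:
W(U, G) = U (W(U, G) = (U + U)/2 = (2*U)/2 = U)
M(F, P) = -4 - P (M(F, P) = -(4 + P) = -4 - P)
M(-22, -25)*((-10 - 15)*W(-3, 4)) = (-4 - 1*(-25))*((-10 - 15)*(-3)) = (-4 + 25)*(-25*(-3)) = 21*75 = 1575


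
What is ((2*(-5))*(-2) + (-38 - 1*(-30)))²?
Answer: 144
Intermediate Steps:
((2*(-5))*(-2) + (-38 - 1*(-30)))² = (-10*(-2) + (-38 + 30))² = (20 - 8)² = 12² = 144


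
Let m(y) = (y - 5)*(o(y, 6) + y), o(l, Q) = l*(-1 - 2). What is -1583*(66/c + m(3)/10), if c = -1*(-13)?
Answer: -645864/65 ≈ -9936.4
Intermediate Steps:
c = 13
o(l, Q) = -3*l (o(l, Q) = l*(-3) = -3*l)
m(y) = -2*y*(-5 + y) (m(y) = (y - 5)*(-3*y + y) = (-5 + y)*(-2*y) = -2*y*(-5 + y))
-1583*(66/c + m(3)/10) = -1583*(66/13 + (2*3*(5 - 1*3))/10) = -1583*(66*(1/13) + (2*3*(5 - 3))*(⅒)) = -1583*(66/13 + (2*3*2)*(⅒)) = -1583*(66/13 + 12*(⅒)) = -1583*(66/13 + 6/5) = -1583*408/65 = -645864/65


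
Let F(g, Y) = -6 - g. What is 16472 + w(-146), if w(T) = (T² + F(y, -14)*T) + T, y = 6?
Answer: 39394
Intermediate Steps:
w(T) = T² - 11*T (w(T) = (T² + (-6 - 1*6)*T) + T = (T² + (-6 - 6)*T) + T = (T² - 12*T) + T = T² - 11*T)
16472 + w(-146) = 16472 - 146*(-11 - 146) = 16472 - 146*(-157) = 16472 + 22922 = 39394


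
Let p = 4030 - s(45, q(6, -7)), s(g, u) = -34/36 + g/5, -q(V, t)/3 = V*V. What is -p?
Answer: -72395/18 ≈ -4021.9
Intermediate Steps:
q(V, t) = -3*V² (q(V, t) = -3*V*V = -3*V²)
s(g, u) = -17/18 + g/5 (s(g, u) = -34*1/36 + g*(⅕) = -17/18 + g/5)
p = 72395/18 (p = 4030 - (-17/18 + (⅕)*45) = 4030 - (-17/18 + 9) = 4030 - 1*145/18 = 4030 - 145/18 = 72395/18 ≈ 4021.9)
-p = -1*72395/18 = -72395/18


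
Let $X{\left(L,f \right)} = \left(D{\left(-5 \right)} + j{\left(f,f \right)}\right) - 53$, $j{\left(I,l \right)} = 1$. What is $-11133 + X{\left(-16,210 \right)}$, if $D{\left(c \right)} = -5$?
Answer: $-11190$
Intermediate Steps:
$X{\left(L,f \right)} = -57$ ($X{\left(L,f \right)} = \left(-5 + 1\right) - 53 = -4 - 53 = -57$)
$-11133 + X{\left(-16,210 \right)} = -11133 - 57 = -11190$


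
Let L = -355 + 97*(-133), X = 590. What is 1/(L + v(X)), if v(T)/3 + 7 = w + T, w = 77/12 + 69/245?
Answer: -980/11257167 ≈ -8.7056e-5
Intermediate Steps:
w = 19693/2940 (w = 77*(1/12) + 69*(1/245) = 77/12 + 69/245 = 19693/2940 ≈ 6.6983)
L = -13256 (L = -355 - 12901 = -13256)
v(T) = -887/980 + 3*T (v(T) = -21 + 3*(19693/2940 + T) = -21 + (19693/980 + 3*T) = -887/980 + 3*T)
1/(L + v(X)) = 1/(-13256 + (-887/980 + 3*590)) = 1/(-13256 + (-887/980 + 1770)) = 1/(-13256 + 1733713/980) = 1/(-11257167/980) = -980/11257167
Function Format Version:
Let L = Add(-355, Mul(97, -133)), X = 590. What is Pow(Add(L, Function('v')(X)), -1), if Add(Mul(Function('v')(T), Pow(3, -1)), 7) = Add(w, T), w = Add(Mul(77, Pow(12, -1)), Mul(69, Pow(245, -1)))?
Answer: Rational(-980, 11257167) ≈ -8.7056e-5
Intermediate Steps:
w = Rational(19693, 2940) (w = Add(Mul(77, Rational(1, 12)), Mul(69, Rational(1, 245))) = Add(Rational(77, 12), Rational(69, 245)) = Rational(19693, 2940) ≈ 6.6983)
L = -13256 (L = Add(-355, -12901) = -13256)
Function('v')(T) = Add(Rational(-887, 980), Mul(3, T)) (Function('v')(T) = Add(-21, Mul(3, Add(Rational(19693, 2940), T))) = Add(-21, Add(Rational(19693, 980), Mul(3, T))) = Add(Rational(-887, 980), Mul(3, T)))
Pow(Add(L, Function('v')(X)), -1) = Pow(Add(-13256, Add(Rational(-887, 980), Mul(3, 590))), -1) = Pow(Add(-13256, Add(Rational(-887, 980), 1770)), -1) = Pow(Add(-13256, Rational(1733713, 980)), -1) = Pow(Rational(-11257167, 980), -1) = Rational(-980, 11257167)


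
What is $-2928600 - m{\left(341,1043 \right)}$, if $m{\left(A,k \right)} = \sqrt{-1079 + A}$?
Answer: $-2928600 - 3 i \sqrt{82} \approx -2.9286 \cdot 10^{6} - 27.166 i$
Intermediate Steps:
$-2928600 - m{\left(341,1043 \right)} = -2928600 - \sqrt{-1079 + 341} = -2928600 - \sqrt{-738} = -2928600 - 3 i \sqrt{82}$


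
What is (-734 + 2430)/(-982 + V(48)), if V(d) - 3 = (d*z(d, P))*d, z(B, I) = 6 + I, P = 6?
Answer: 1696/26669 ≈ 0.063594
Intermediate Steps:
V(d) = 3 + 12*d**2 (V(d) = 3 + (d*(6 + 6))*d = 3 + (d*12)*d = 3 + (12*d)*d = 3 + 12*d**2)
(-734 + 2430)/(-982 + V(48)) = (-734 + 2430)/(-982 + (3 + 12*48**2)) = 1696/(-982 + (3 + 12*2304)) = 1696/(-982 + (3 + 27648)) = 1696/(-982 + 27651) = 1696/26669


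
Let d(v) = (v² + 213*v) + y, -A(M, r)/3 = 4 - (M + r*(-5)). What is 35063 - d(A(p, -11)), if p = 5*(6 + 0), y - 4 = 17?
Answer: -75766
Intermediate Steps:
y = 21 (y = 4 + 17 = 21)
p = 30 (p = 5*6 = 30)
A(M, r) = -12 - 15*r + 3*M (A(M, r) = -3*(4 - (M + r*(-5))) = -3*(4 - (M - 5*r)) = -3*(4 + (-M + 5*r)) = -3*(4 - M + 5*r) = -12 - 15*r + 3*M)
d(v) = 21 + v² + 213*v (d(v) = (v² + 213*v) + 21 = 21 + v² + 213*v)
35063 - d(A(p, -11)) = 35063 - (21 + (-12 - 15*(-11) + 3*30)² + 213*(-12 - 15*(-11) + 3*30)) = 35063 - (21 + (-12 + 165 + 90)² + 213*(-12 + 165 + 90)) = 35063 - (21 + 243² + 213*243) = 35063 - (21 + 59049 + 51759) = 35063 - 1*110829 = 35063 - 110829 = -75766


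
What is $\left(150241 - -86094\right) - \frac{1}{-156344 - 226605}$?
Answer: $\frac{90504251916}{382949} \approx 2.3634 \cdot 10^{5}$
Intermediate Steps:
$\left(150241 - -86094\right) - \frac{1}{-156344 - 226605} = \left(150241 + 86094\right) - \frac{1}{-382949} = 236335 - - \frac{1}{382949} = 236335 + \frac{1}{382949} = \frac{90504251916}{382949}$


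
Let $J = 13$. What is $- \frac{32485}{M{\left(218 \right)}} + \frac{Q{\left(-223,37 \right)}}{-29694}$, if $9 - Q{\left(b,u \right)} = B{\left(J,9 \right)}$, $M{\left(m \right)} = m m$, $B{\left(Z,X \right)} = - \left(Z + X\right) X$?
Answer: $- \frac{162407843}{235196276} \approx -0.69052$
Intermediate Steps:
$B{\left(Z,X \right)} = - X \left(X + Z\right)$ ($B{\left(Z,X \right)} = - \left(X + Z\right) X = - X \left(X + Z\right)$)
$M{\left(m \right)} = m^{2}$
$Q{\left(b,u \right)} = 207$ ($Q{\left(b,u \right)} = 9 - \left(-1\right) 9 \left(9 + 13\right) = 9 - \left(-1\right) 9 \cdot 22 = 9 - -198 = 9 + 198 = 207$)
$- \frac{32485}{M{\left(218 \right)}} + \frac{Q{\left(-223,37 \right)}}{-29694} = - \frac{32485}{218^{2}} + \frac{207}{-29694} = - \frac{32485}{47524} + 207 \left(- \frac{1}{29694}\right) = \left(-32485\right) \frac{1}{47524} - \frac{69}{9898} = - \frac{32485}{47524} - \frac{69}{9898} = - \frac{162407843}{235196276}$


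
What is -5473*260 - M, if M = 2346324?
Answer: -3769304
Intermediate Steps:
-5473*260 - M = -5473*260 - 1*2346324 = -1422980 - 2346324 = -3769304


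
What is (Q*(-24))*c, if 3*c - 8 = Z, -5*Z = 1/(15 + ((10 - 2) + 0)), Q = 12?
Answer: -88224/115 ≈ -767.17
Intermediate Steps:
Z = -1/115 (Z = -1/(5*(15 + ((10 - 2) + 0))) = -1/(5*(15 + (8 + 0))) = -1/(5*(15 + 8)) = -⅕/23 = -⅕*1/23 = -1/115 ≈ -0.0086956)
c = 919/345 (c = 8/3 + (⅓)*(-1/115) = 8/3 - 1/345 = 919/345 ≈ 2.6638)
(Q*(-24))*c = (12*(-24))*(919/345) = -288*919/345 = -88224/115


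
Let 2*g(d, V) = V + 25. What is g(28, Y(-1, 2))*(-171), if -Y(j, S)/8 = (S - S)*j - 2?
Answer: -7011/2 ≈ -3505.5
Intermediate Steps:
Y(j, S) = 16 (Y(j, S) = -8*((S - S)*j - 2) = -8*(0*j - 2) = -8*(0 - 2) = -8*(-2) = 16)
g(d, V) = 25/2 + V/2 (g(d, V) = (V + 25)/2 = (25 + V)/2 = 25/2 + V/2)
g(28, Y(-1, 2))*(-171) = (25/2 + (½)*16)*(-171) = (25/2 + 8)*(-171) = (41/2)*(-171) = -7011/2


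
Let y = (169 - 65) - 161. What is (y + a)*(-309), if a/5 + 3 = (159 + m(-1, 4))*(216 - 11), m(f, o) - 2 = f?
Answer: -50653752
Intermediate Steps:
y = -57 (y = 104 - 161 = -57)
m(f, o) = 2 + f
a = 163985 (a = -15 + 5*((159 + (2 - 1))*(216 - 11)) = -15 + 5*((159 + 1)*205) = -15 + 5*(160*205) = -15 + 5*32800 = -15 + 164000 = 163985)
(y + a)*(-309) = (-57 + 163985)*(-309) = 163928*(-309) = -50653752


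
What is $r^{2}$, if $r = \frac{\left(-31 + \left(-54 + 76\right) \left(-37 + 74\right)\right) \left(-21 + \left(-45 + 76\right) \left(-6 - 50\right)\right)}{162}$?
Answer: $\frac{2596208209}{36} \approx 7.2117 \cdot 10^{7}$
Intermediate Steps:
$r = - \frac{50953}{6}$ ($r = \left(-31 + 22 \cdot 37\right) \left(-21 + 31 \left(-56\right)\right) \frac{1}{162} = \left(-31 + 814\right) \left(-21 - 1736\right) \frac{1}{162} = 783 \left(-1757\right) \frac{1}{162} = \left(-1375731\right) \frac{1}{162} = - \frac{50953}{6} \approx -8492.2$)
$r^{2} = \left(- \frac{50953}{6}\right)^{2} = \frac{2596208209}{36}$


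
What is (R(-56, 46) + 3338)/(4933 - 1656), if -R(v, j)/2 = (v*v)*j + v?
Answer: -285062/3277 ≈ -86.989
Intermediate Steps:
R(v, j) = -2*v - 2*j*v² (R(v, j) = -2*((v*v)*j + v) = -2*(v²*j + v) = -2*(j*v² + v) = -2*(v + j*v²) = -2*v - 2*j*v²)
(R(-56, 46) + 3338)/(4933 - 1656) = (-2*(-56)*(1 + 46*(-56)) + 3338)/(4933 - 1656) = (-2*(-56)*(1 - 2576) + 3338)/3277 = (-2*(-56)*(-2575) + 3338)*(1/3277) = (-288400 + 3338)*(1/3277) = -285062*1/3277 = -285062/3277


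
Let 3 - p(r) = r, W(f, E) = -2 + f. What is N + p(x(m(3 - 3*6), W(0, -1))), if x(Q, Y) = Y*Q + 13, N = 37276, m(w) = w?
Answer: 37236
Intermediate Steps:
x(Q, Y) = 13 + Q*Y (x(Q, Y) = Q*Y + 13 = 13 + Q*Y)
p(r) = 3 - r
N + p(x(m(3 - 3*6), W(0, -1))) = 37276 + (3 - (13 + (3 - 3*6)*(-2 + 0))) = 37276 + (3 - (13 + (3 - 18)*(-2))) = 37276 + (3 - (13 - 15*(-2))) = 37276 + (3 - (13 + 30)) = 37276 + (3 - 1*43) = 37276 + (3 - 43) = 37276 - 40 = 37236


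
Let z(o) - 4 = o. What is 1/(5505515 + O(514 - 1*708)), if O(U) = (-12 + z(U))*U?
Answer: 1/5544703 ≈ 1.8035e-7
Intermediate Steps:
z(o) = 4 + o
O(U) = U*(-8 + U) (O(U) = (-12 + (4 + U))*U = (-8 + U)*U = U*(-8 + U))
1/(5505515 + O(514 - 1*708)) = 1/(5505515 + (514 - 1*708)*(-8 + (514 - 1*708))) = 1/(5505515 + (514 - 708)*(-8 + (514 - 708))) = 1/(5505515 - 194*(-8 - 194)) = 1/(5505515 - 194*(-202)) = 1/(5505515 + 39188) = 1/5544703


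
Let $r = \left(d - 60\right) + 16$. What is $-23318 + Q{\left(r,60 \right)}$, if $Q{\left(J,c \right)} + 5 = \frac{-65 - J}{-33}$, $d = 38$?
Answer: $- \frac{769600}{33} \approx -23321.0$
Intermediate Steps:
$r = -6$ ($r = \left(38 - 60\right) + 16 = -22 + 16 = -6$)
$Q{\left(J,c \right)} = - \frac{100}{33} + \frac{J}{33}$ ($Q{\left(J,c \right)} = -5 + \frac{-65 - J}{-33} = -5 + \left(-65 - J\right) \left(- \frac{1}{33}\right) = -5 + \left(\frac{65}{33} + \frac{J}{33}\right) = - \frac{100}{33} + \frac{J}{33}$)
$-23318 + Q{\left(r,60 \right)} = -23318 + \left(- \frac{100}{33} + \frac{1}{33} \left(-6\right)\right) = -23318 - \frac{106}{33} = - \frac{769600}{33}$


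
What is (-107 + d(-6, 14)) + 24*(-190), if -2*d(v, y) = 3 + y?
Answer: -9351/2 ≈ -4675.5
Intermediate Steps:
d(v, y) = -3/2 - y/2 (d(v, y) = -(3 + y)/2 = -3/2 - y/2)
(-107 + d(-6, 14)) + 24*(-190) = (-107 + (-3/2 - 1/2*14)) + 24*(-190) = (-107 + (-3/2 - 7)) - 4560 = (-107 - 17/2) - 4560 = -231/2 - 4560 = -9351/2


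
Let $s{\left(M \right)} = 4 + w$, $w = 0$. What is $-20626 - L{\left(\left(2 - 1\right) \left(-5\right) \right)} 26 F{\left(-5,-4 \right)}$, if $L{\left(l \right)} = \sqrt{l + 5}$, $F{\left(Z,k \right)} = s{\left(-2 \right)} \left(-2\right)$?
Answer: $-20626$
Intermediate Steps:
$s{\left(M \right)} = 4$ ($s{\left(M \right)} = 4 + 0 = 4$)
$F{\left(Z,k \right)} = -8$ ($F{\left(Z,k \right)} = 4 \left(-2\right) = -8$)
$L{\left(l \right)} = \sqrt{5 + l}$
$-20626 - L{\left(\left(2 - 1\right) \left(-5\right) \right)} 26 F{\left(-5,-4 \right)} = -20626 - \sqrt{5 + \left(2 - 1\right) \left(-5\right)} 26 \left(-8\right) = -20626 - \sqrt{5 + 1 \left(-5\right)} 26 \left(-8\right) = -20626 - \sqrt{5 - 5} \cdot 26 \left(-8\right) = -20626 - \sqrt{0} \cdot 26 \left(-8\right) = -20626 - 0 \cdot 26 \left(-8\right) = -20626 - 0 \left(-8\right) = -20626 - 0 = -20626 + 0 = -20626$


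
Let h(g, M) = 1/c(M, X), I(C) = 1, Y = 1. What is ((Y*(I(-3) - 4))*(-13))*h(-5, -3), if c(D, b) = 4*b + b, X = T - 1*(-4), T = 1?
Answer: 39/25 ≈ 1.5600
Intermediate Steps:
X = 5 (X = 1 - 1*(-4) = 1 + 4 = 5)
c(D, b) = 5*b
h(g, M) = 1/25 (h(g, M) = 1/(5*5) = 1/25)
((Y*(I(-3) - 4))*(-13))*h(-5, -3) = ((1*(1 - 4))*(-13))*(1/25) = ((1*(-3))*(-13))*(1/25) = -3*(-13)*(1/25) = 39*(1/25) = 39/25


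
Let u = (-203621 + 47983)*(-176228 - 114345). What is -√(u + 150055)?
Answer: -√45224350629 ≈ -2.1266e+5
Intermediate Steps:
u = 45224200574 (u = -155638*(-290573) = 45224200574)
-√(u + 150055) = -√(45224200574 + 150055) = -√45224350629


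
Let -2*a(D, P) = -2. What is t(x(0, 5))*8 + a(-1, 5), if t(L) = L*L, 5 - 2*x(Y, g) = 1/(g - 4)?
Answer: 33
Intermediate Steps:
x(Y, g) = 5/2 - 1/(2*(-4 + g)) (x(Y, g) = 5/2 - 1/(2*(g - 4)) = 5/2 - 1/(2*(-4 + g)))
a(D, P) = 1 (a(D, P) = -½*(-2) = 1)
t(L) = L²
t(x(0, 5))*8 + a(-1, 5) = ((-21 + 5*5)/(2*(-4 + 5)))²*8 + 1 = ((½)*(-21 + 25)/1)²*8 + 1 = ((½)*1*4)²*8 + 1 = 2²*8 + 1 = 4*8 + 1 = 32 + 1 = 33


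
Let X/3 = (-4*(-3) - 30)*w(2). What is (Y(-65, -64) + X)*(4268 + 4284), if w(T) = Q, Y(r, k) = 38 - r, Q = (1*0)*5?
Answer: 880856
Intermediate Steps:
Q = 0 (Q = 0*5 = 0)
w(T) = 0
X = 0 (X = 3*((-4*(-3) - 30)*0) = 3*((12 - 30)*0) = 3*(-18*0) = 3*0 = 0)
(Y(-65, -64) + X)*(4268 + 4284) = ((38 - 1*(-65)) + 0)*(4268 + 4284) = ((38 + 65) + 0)*8552 = (103 + 0)*8552 = 103*8552 = 880856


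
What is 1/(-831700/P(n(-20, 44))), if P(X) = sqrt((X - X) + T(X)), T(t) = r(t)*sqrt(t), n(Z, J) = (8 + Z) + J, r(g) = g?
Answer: -2*2**(3/4)/207925 ≈ -1.6177e-5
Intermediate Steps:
n(Z, J) = 8 + J + Z
T(t) = t**(3/2) (T(t) = t*sqrt(t) = t**(3/2))
P(X) = sqrt(X**(3/2)) (P(X) = sqrt((X - X) + X**(3/2)) = sqrt(0 + X**(3/2)) = sqrt(X**(3/2)))
1/(-831700/P(n(-20, 44))) = 1/(-831700/(8 + 44 - 20)**(3/4)) = 1/(-831700*2**(1/4)/16) = 1/(-207925*2**(1/4)/4) = -2*2**(3/4)/207925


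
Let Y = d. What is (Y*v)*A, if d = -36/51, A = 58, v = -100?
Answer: 69600/17 ≈ 4094.1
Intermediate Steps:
d = -12/17 (d = -36*1/51 = -12/17 ≈ -0.70588)
Y = -12/17 ≈ -0.70588
(Y*v)*A = -12/17*(-100)*58 = (1200/17)*58 = 69600/17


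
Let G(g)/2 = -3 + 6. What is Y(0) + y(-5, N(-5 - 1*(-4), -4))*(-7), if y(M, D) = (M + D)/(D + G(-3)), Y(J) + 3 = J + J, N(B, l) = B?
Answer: 27/5 ≈ 5.4000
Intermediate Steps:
G(g) = 6 (G(g) = 2*(-3 + 6) = 2*3 = 6)
Y(J) = -3 + 2*J (Y(J) = -3 + (J + J) = -3 + 2*J)
y(M, D) = (D + M)/(6 + D) (y(M, D) = (M + D)/(D + 6) = (D + M)/(6 + D))
Y(0) + y(-5, N(-5 - 1*(-4), -4))*(-7) = (-3 + 2*0) + (((-5 - 1*(-4)) - 5)/(6 + (-5 - 1*(-4))))*(-7) = (-3 + 0) + (((-5 + 4) - 5)/(6 + (-5 + 4)))*(-7) = -3 + ((-1 - 5)/(6 - 1))*(-7) = -3 + (-6/5)*(-7) = -3 + ((⅕)*(-6))*(-7) = -3 - 6/5*(-7) = -3 + 42/5 = 27/5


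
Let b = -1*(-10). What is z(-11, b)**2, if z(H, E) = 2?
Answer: 4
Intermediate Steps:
b = 10
z(-11, b)**2 = 2**2 = 4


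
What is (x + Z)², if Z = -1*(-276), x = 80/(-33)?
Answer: 81504784/1089 ≈ 74844.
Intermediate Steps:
x = -80/33 (x = 80*(-1/33) = -80/33 ≈ -2.4242)
Z = 276
(x + Z)² = (-80/33 + 276)² = (9028/33)² = 81504784/1089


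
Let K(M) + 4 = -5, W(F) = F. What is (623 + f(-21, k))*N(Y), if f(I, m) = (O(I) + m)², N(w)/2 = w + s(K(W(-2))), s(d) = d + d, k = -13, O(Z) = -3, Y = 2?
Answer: -28128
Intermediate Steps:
K(M) = -9 (K(M) = -4 - 5 = -9)
s(d) = 2*d
N(w) = -36 + 2*w (N(w) = 2*(w + 2*(-9)) = 2*(w - 18) = 2*(-18 + w) = -36 + 2*w)
f(I, m) = (-3 + m)²
(623 + f(-21, k))*N(Y) = (623 + (-3 - 13)²)*(-36 + 2*2) = (623 + (-16)²)*(-36 + 4) = (623 + 256)*(-32) = 879*(-32) = -28128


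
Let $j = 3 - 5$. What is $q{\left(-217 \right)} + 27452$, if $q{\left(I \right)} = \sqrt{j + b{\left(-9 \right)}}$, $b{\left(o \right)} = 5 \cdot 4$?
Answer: $27452 + 3 \sqrt{2} \approx 27456.0$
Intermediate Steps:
$b{\left(o \right)} = 20$
$j = -2$ ($j = 3 - 5 = -2$)
$q{\left(I \right)} = 3 \sqrt{2}$ ($q{\left(I \right)} = \sqrt{-2 + 20} = \sqrt{18} = 3 \sqrt{2}$)
$q{\left(-217 \right)} + 27452 = 3 \sqrt{2} + 27452 = 27452 + 3 \sqrt{2}$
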